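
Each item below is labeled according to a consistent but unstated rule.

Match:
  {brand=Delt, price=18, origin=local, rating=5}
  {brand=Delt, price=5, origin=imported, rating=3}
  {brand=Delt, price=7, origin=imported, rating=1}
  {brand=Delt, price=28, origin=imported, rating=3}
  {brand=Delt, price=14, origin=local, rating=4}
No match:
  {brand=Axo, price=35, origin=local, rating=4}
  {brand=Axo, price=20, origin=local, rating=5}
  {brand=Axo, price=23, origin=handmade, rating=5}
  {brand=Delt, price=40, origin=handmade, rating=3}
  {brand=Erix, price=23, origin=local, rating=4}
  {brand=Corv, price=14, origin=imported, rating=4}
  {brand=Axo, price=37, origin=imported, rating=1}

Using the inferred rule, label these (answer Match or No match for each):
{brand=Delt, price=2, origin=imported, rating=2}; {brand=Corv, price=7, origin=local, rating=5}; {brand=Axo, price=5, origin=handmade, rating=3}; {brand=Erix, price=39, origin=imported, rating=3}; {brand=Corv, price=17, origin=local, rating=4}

Match, No match, No match, No match, No match

The classifier is using: brand is Delt AND price ≤ 28.
{brand=Delt, price=2, origin=imported, rating=2} — brand is Delt, price = 2, hence Match. {brand=Corv, price=7, origin=local, rating=5} — brand is Corv, price = 7, hence No match. {brand=Axo, price=5, origin=handmade, rating=3} — brand is Axo, price = 5, hence No match. {brand=Erix, price=39, origin=imported, rating=3} — brand is Erix, price = 39, hence No match. {brand=Corv, price=17, origin=local, rating=4} — brand is Corv, price = 17, hence No match.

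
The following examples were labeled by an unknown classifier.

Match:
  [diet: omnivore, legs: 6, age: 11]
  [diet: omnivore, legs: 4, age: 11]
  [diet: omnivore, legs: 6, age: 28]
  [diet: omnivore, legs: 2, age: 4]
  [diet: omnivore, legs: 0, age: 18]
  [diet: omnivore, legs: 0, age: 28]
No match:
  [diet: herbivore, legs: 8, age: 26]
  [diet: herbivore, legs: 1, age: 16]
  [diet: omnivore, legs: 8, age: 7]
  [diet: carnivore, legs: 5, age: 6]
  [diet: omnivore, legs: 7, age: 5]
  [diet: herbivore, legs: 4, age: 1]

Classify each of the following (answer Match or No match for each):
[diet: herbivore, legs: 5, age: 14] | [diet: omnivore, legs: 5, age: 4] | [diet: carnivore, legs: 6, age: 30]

Rule: diet is omnivore AND legs ≤ 6. This holds for each 'Match' example and fails for each 'No match' one.
[diet: herbivore, legs: 5, age: 14] → diet is herbivore, legs = 5 → No match. [diet: omnivore, legs: 5, age: 4] → diet is omnivore, legs = 5 → Match. [diet: carnivore, legs: 6, age: 30] → diet is carnivore, legs = 6 → No match.

No match, Match, No match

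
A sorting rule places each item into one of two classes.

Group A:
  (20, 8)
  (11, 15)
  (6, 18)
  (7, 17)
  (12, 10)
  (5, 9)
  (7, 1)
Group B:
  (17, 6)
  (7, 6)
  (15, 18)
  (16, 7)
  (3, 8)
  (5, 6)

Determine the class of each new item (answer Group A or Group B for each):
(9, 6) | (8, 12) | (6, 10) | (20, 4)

Comparing the two groups points to one rule — sum is even.
(9, 6): Group B (9+6 = 15).
(8, 12): Group A (8+12 = 20).
(6, 10): Group A (6+10 = 16).
(20, 4): Group A (20+4 = 24).

Group B, Group A, Group A, Group A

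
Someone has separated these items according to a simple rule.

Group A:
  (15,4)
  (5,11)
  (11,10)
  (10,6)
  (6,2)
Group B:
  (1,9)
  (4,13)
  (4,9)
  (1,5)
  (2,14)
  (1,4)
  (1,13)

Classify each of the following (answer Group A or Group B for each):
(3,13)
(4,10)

Group B, Group B

The pattern is that an item is 'Group A' exactly when: first ≥ 5.
(3,13): Group B (first 3). (4,10): Group B (first 4).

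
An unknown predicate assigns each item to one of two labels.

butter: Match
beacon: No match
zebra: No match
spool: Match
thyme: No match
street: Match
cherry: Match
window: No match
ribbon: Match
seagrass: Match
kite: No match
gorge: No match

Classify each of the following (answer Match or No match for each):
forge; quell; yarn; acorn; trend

Every 'Match' example satisfies: has a double letter. None of the 'No match' examples do.
forge: no doubled letter, does not pass → No match.
quell: 'll' doubled, qualifies → Match.
yarn: no doubled letter, does not pass → No match.
acorn: no doubled letter, does not pass → No match.
trend: no doubled letter, does not pass → No match.

No match, Match, No match, No match, No match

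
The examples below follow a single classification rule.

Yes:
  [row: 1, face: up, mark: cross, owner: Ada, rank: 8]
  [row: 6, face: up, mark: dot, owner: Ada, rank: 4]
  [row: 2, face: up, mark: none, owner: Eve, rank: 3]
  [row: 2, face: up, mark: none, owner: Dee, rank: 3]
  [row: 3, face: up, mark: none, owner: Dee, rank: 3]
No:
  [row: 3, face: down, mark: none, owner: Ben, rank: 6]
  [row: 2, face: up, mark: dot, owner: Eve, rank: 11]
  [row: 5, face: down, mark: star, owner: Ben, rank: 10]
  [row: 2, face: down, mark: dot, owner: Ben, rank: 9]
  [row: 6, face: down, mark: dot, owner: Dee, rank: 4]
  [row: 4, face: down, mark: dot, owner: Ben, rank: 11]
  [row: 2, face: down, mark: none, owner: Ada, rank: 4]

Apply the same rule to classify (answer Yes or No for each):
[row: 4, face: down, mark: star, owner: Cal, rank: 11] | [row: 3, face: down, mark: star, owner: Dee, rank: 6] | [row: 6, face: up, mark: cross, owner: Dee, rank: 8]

No, No, Yes

The pattern is that an item is 'Yes' exactly when: face is up AND rank ≤ 8.
[row: 4, face: down, mark: star, owner: Cal, rank: 11] — face is down, rank = 11, hence No. [row: 3, face: down, mark: star, owner: Dee, rank: 6] — face is down, rank = 6, hence No. [row: 6, face: up, mark: cross, owner: Dee, rank: 8] — face is up, rank = 8, hence Yes.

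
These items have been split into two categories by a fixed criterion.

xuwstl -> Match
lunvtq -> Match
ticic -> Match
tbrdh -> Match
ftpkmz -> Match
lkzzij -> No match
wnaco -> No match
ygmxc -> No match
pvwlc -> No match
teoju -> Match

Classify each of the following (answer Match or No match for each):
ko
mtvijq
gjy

No match, Match, No match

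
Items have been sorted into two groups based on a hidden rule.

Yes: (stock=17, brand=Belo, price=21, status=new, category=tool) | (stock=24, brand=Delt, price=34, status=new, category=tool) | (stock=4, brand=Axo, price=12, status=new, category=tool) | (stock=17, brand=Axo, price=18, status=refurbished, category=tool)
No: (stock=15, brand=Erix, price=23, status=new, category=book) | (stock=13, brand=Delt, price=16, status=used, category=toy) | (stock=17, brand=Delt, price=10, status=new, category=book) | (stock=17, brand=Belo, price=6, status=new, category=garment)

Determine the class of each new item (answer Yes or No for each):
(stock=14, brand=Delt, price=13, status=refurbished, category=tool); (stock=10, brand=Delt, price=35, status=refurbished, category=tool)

The simplest hypothesis consistent with all the labels is: category is tool.
(stock=14, brand=Delt, price=13, status=refurbished, category=tool): Yes (category is tool). (stock=10, brand=Delt, price=35, status=refurbished, category=tool): Yes (category is tool).

Yes, Yes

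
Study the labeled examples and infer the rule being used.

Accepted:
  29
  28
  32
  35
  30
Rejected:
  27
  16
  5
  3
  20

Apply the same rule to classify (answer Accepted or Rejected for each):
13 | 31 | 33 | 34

All 'Accepted' examples share one property — at least 28 — and every 'Rejected' example lacks it.

Rejected, Accepted, Accepted, Accepted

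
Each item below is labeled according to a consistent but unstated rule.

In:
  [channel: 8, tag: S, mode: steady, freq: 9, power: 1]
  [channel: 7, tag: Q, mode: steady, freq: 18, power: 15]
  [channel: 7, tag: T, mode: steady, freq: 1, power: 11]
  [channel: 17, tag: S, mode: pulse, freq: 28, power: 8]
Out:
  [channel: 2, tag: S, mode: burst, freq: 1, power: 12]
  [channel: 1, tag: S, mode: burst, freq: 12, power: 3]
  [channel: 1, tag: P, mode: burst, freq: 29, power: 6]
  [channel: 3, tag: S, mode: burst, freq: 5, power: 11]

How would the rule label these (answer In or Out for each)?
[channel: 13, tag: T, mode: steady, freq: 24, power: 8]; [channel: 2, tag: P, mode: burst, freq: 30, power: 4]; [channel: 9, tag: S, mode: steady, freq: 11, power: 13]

'In' ⟺ channel ≥ 7.
[channel: 13, tag: T, mode: steady, freq: 24, power: 8]: In (channel = 13). [channel: 2, tag: P, mode: burst, freq: 30, power: 4]: Out (channel = 2). [channel: 9, tag: S, mode: steady, freq: 11, power: 13]: In (channel = 9).

In, Out, In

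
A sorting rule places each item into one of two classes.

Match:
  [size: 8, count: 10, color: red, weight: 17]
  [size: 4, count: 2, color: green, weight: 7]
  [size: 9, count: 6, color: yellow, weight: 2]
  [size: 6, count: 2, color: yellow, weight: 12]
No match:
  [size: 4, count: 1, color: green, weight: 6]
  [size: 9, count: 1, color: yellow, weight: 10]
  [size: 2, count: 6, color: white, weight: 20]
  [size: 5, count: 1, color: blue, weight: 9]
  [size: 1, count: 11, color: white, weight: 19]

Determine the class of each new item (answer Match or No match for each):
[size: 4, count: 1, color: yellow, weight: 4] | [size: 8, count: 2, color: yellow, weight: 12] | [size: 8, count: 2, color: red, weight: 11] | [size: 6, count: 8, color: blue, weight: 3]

The classifier is using: count ≥ 2 AND size ≥ 4.
No match: [size: 4, count: 1, color: yellow, weight: 4], since count = 1, size = 4.
Match: [size: 8, count: 2, color: yellow, weight: 12], since count = 2, size = 8.
Match: [size: 8, count: 2, color: red, weight: 11], since count = 2, size = 8.
Match: [size: 6, count: 8, color: blue, weight: 3], since count = 8, size = 6.

No match, Match, Match, Match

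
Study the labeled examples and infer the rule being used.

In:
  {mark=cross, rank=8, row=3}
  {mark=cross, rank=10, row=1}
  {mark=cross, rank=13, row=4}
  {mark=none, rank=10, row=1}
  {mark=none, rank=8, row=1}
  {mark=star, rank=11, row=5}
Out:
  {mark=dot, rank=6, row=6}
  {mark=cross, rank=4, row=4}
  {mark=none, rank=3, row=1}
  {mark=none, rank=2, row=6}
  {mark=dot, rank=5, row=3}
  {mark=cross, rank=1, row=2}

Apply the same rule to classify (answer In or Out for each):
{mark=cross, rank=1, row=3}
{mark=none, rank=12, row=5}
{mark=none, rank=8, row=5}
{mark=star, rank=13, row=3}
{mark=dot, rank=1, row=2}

Out, In, In, In, Out

The rule appears to be: rank ≥ 8.
{mark=cross, rank=1, row=3}: rank = 1, does not fit → Out. {mark=none, rank=12, row=5}: rank = 12, has this property → In. {mark=none, rank=8, row=5}: rank = 8, has this property → In. {mark=star, rank=13, row=3}: rank = 13, has this property → In. {mark=dot, rank=1, row=2}: rank = 1, does not fit → Out.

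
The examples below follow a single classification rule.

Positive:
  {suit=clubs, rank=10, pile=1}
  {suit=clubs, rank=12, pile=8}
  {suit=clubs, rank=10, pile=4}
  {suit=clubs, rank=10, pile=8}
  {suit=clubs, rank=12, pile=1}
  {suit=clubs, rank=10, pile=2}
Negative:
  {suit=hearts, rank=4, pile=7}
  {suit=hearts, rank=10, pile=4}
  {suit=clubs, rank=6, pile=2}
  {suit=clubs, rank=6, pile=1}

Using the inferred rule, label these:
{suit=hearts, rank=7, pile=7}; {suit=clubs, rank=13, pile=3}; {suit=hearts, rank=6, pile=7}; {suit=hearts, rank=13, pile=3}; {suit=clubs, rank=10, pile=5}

Negative, Positive, Negative, Negative, Positive

The common property of the 'Positive' items is: suit is clubs AND rank ≥ 10. No 'Negative' item has it.
{suit=hearts, rank=7, pile=7}: suit is hearts, rank = 7 — does not fit, so Negative. {suit=clubs, rank=13, pile=3}: suit is clubs, rank = 13 — matches, so Positive. {suit=hearts, rank=6, pile=7}: suit is hearts, rank = 6 — does not fit, so Negative. {suit=hearts, rank=13, pile=3}: suit is hearts, rank = 13 — does not fit, so Negative. {suit=clubs, rank=10, pile=5}: suit is clubs, rank = 10 — matches, so Positive.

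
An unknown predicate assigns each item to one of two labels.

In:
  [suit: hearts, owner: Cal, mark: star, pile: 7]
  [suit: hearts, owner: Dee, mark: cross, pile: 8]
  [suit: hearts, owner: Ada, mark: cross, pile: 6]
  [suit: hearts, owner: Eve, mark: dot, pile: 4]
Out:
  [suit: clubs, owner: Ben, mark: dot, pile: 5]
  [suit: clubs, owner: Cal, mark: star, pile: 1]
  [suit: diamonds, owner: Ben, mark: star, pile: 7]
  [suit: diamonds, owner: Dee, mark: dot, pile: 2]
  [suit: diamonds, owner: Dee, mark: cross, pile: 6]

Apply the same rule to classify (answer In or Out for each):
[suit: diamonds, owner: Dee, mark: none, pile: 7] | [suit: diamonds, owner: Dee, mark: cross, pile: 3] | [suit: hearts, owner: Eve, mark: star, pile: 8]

Looking at the examples, the only property every 'In' case has and every 'Out' case lacks is: suit is hearts.

Out, Out, In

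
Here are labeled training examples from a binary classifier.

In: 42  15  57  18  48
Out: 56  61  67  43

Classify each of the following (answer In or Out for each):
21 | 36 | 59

In, In, Out

The common property of the 'In' items is: multiple of 3. No 'Out' item has it.
In: 21, since 21 = 3·7.
In: 36, since 36 = 3·12.
Out: 59, since 59 = 3·19 + 2.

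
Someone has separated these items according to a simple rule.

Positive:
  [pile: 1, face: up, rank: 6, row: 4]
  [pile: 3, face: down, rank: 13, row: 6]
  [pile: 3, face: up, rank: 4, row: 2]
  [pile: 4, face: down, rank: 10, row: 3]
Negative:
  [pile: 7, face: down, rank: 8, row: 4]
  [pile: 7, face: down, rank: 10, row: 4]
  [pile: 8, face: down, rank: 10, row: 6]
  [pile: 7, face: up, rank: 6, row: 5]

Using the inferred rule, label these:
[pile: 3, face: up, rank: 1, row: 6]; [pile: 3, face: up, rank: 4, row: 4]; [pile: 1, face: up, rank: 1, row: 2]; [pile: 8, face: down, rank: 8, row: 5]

Positive, Positive, Positive, Negative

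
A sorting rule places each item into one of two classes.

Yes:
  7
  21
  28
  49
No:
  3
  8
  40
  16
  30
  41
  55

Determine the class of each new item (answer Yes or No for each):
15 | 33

No, No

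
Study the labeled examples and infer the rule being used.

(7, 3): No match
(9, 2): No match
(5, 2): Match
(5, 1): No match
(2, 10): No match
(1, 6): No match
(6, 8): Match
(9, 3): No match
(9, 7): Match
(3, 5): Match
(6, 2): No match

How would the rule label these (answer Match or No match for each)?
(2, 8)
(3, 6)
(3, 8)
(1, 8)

All 'Match' examples share one property — |first − second| ≤ 3 — and every 'No match' example lacks it.
(2, 8): |2−8| = 6 — does not satisfy this, so No match. (3, 6): |3−6| = 3 — passes, so Match. (3, 8): |3−8| = 5 — does not satisfy this, so No match. (1, 8): |1−8| = 7 — does not satisfy this, so No match.

No match, Match, No match, No match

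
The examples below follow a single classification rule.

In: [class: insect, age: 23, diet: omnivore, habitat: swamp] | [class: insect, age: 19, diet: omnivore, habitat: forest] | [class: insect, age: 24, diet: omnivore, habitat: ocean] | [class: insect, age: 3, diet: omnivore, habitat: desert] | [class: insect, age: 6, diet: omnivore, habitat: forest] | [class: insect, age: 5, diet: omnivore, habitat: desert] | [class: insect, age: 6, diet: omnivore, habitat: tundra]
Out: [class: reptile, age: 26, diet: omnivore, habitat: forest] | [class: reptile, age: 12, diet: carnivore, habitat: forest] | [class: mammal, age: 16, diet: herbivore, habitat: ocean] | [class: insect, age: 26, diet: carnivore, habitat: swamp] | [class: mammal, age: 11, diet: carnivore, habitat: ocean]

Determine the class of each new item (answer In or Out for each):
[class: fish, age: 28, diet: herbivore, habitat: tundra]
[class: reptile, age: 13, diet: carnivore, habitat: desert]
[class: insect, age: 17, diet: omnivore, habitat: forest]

All 'In' examples share one property — class is insect AND diet is omnivore — and every 'Out' example lacks it.
[class: fish, age: 28, diet: herbivore, habitat: tundra] → class is fish, diet is herbivore → Out. [class: reptile, age: 13, diet: carnivore, habitat: desert] → class is reptile, diet is carnivore → Out. [class: insect, age: 17, diet: omnivore, habitat: forest] → class is insect, diet is omnivore → In.

Out, Out, In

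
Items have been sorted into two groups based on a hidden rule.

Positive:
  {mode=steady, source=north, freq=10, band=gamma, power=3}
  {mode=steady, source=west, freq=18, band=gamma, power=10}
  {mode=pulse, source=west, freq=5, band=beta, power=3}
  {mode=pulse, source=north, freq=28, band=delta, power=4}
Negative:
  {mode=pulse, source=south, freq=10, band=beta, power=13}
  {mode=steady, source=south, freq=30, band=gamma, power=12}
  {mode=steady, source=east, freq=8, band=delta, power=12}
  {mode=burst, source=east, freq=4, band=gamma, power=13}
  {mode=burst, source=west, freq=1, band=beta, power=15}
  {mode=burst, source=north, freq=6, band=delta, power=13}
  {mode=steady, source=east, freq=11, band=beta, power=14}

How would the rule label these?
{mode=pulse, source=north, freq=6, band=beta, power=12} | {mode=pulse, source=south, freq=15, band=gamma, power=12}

The common property of the 'Positive' items is: power ≤ 10. No 'Negative' item has it.
{mode=pulse, source=north, freq=6, band=beta, power=12}: Negative (power = 12).
{mode=pulse, source=south, freq=15, band=gamma, power=12}: Negative (power = 12).

Negative, Negative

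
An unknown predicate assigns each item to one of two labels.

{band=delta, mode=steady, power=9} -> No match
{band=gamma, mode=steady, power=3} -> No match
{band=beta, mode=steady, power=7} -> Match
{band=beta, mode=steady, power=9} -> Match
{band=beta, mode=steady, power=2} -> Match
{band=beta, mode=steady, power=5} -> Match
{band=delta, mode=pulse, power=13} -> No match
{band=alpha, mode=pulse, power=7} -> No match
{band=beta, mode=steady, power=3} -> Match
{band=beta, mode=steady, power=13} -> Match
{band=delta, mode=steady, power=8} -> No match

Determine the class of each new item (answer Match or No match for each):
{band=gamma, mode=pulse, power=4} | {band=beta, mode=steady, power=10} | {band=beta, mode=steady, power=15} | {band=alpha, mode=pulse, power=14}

No match, Match, Match, No match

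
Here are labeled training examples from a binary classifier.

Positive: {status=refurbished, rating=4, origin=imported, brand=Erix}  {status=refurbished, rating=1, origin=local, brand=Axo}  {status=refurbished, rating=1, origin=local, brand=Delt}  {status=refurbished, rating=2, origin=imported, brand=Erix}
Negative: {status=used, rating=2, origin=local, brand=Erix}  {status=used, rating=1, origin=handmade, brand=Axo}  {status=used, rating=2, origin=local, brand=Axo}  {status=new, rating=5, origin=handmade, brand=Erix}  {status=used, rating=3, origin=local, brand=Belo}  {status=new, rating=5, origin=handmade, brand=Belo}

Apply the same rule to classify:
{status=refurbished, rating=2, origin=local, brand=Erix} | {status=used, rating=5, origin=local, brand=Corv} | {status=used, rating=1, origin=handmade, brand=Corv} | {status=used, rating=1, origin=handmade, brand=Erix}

The classifier is using: status is refurbished.
{status=refurbished, rating=2, origin=local, brand=Erix} — status is refurbished, hence Positive. {status=used, rating=5, origin=local, brand=Corv} — status is used, hence Negative. {status=used, rating=1, origin=handmade, brand=Corv} — status is used, hence Negative. {status=used, rating=1, origin=handmade, brand=Erix} — status is used, hence Negative.

Positive, Negative, Negative, Negative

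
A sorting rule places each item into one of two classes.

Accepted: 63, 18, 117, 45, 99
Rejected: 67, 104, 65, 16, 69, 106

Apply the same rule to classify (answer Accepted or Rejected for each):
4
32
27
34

Rejected, Rejected, Accepted, Rejected

Rule: multiple of 9. This holds for each 'Accepted' example and fails for each 'Rejected' one.
4 — 4 = 9·0 + 4, hence Rejected.
32 — 32 = 9·3 + 5, hence Rejected.
27 — 27 = 9·3, hence Accepted.
34 — 34 = 9·3 + 7, hence Rejected.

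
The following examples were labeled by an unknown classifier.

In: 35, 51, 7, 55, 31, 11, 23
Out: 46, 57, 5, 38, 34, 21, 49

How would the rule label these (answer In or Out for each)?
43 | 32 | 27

The common property of the 'In' items is: ≡ 3 (mod 4). No 'Out' item has it.
In: 43, since 43 mod 4 = 3. Out: 32, since 32 mod 4 = 0. In: 27, since 27 mod 4 = 3.

In, Out, In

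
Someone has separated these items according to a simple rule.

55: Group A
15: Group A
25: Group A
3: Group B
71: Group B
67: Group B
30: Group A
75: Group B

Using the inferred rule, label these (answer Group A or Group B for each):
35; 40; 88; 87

Group A, Group A, Group B, Group B

The rule appears to be: multiple of 5 AND at most 55.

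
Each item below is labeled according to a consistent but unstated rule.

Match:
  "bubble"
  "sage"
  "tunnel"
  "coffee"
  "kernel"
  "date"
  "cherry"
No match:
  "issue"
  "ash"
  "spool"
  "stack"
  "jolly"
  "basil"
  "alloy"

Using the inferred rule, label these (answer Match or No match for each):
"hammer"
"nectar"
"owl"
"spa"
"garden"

'Match' ⟺ even length.
"hammer": Match (length 6). "nectar": Match (length 6). "owl": No match (length 3). "spa": No match (length 3). "garden": Match (length 6).

Match, Match, No match, No match, Match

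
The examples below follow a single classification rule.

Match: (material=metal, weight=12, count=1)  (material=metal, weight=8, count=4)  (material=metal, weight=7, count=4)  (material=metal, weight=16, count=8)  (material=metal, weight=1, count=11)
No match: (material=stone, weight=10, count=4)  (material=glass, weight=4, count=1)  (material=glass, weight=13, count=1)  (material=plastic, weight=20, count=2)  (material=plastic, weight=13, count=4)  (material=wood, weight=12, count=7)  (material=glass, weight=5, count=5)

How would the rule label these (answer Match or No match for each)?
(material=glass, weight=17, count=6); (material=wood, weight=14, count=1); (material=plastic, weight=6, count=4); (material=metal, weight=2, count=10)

No match, No match, No match, Match

The classifier is using: material is metal.
(material=glass, weight=17, count=6) — material is glass, hence No match.
(material=wood, weight=14, count=1) — material is wood, hence No match.
(material=plastic, weight=6, count=4) — material is plastic, hence No match.
(material=metal, weight=2, count=10) — material is metal, hence Match.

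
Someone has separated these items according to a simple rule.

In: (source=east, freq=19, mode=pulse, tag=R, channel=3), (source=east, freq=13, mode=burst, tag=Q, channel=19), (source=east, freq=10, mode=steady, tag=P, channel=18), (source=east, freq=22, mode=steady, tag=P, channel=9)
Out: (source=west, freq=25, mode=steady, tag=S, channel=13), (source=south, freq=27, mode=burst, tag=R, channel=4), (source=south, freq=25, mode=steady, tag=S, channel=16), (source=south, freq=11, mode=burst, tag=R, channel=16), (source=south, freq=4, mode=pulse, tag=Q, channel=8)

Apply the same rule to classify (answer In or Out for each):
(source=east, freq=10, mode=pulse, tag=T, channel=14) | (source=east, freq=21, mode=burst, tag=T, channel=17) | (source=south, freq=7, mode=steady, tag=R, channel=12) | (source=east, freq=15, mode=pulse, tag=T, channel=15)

Comparing the two groups points to one rule — source is east.
(source=east, freq=10, mode=pulse, tag=T, channel=14) → source is east → In. (source=east, freq=21, mode=burst, tag=T, channel=17) → source is east → In. (source=south, freq=7, mode=steady, tag=R, channel=12) → source is south → Out. (source=east, freq=15, mode=pulse, tag=T, channel=15) → source is east → In.

In, In, Out, In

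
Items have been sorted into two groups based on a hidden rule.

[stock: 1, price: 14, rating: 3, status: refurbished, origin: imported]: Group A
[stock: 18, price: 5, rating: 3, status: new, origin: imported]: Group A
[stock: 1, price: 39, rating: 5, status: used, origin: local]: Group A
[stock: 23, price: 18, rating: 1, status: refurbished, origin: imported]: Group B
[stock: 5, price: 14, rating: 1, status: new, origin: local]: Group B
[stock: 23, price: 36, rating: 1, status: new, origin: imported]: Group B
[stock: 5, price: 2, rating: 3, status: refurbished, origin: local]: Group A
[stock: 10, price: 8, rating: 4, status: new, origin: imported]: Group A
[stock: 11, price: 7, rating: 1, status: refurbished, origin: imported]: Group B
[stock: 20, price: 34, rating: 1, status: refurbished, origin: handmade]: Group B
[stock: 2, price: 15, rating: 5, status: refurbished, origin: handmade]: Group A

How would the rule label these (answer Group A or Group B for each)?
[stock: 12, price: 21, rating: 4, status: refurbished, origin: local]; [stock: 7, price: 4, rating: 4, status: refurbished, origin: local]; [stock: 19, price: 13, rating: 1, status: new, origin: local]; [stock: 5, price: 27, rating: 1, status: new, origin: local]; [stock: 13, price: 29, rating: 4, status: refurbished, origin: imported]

Every 'Group A' example satisfies: rating ≥ 3. None of the 'Group B' examples do.
[stock: 12, price: 21, rating: 4, status: refurbished, origin: local]: rating = 4 — has this property, so Group A. [stock: 7, price: 4, rating: 4, status: refurbished, origin: local]: rating = 4 — has this property, so Group A. [stock: 19, price: 13, rating: 1, status: new, origin: local]: rating = 1 — doesn't match, so Group B. [stock: 5, price: 27, rating: 1, status: new, origin: local]: rating = 1 — doesn't match, so Group B. [stock: 13, price: 29, rating: 4, status: refurbished, origin: imported]: rating = 4 — has this property, so Group A.

Group A, Group A, Group B, Group B, Group A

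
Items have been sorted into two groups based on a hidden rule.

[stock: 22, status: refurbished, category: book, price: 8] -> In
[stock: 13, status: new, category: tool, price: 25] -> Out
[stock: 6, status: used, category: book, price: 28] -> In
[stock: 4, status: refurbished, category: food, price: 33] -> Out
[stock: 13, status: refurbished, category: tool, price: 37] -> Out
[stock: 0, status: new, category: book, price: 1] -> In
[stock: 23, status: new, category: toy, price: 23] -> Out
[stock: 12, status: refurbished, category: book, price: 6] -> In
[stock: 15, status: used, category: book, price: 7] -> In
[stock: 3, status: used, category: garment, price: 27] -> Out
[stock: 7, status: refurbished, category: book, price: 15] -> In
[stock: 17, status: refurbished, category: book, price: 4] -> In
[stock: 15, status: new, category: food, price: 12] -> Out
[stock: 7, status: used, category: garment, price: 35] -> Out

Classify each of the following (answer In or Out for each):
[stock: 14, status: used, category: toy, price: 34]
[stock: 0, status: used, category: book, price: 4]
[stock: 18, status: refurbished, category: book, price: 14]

The distinguishing property — category is book — holds for all the 'In' cases and none of the 'Out' cases.

Out, In, In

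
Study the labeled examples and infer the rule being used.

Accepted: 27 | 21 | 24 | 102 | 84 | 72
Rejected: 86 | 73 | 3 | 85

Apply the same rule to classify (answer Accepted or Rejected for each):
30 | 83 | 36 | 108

The simplest hypothesis consistent with all the labels is: multiple of 3 AND at least 21.
30 → 30 = 3·10, 30 ≥ 21 → Accepted.
83 → 83 = 3·27 + 2, 83 ≥ 21 → Rejected.
36 → 36 = 3·12, 36 ≥ 21 → Accepted.
108 → 108 = 3·36, 108 ≥ 21 → Accepted.

Accepted, Rejected, Accepted, Accepted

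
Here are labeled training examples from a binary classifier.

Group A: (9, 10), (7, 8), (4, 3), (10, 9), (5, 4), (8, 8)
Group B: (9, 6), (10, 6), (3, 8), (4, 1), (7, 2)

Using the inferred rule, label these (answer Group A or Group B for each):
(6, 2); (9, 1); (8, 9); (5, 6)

Group B, Group B, Group A, Group A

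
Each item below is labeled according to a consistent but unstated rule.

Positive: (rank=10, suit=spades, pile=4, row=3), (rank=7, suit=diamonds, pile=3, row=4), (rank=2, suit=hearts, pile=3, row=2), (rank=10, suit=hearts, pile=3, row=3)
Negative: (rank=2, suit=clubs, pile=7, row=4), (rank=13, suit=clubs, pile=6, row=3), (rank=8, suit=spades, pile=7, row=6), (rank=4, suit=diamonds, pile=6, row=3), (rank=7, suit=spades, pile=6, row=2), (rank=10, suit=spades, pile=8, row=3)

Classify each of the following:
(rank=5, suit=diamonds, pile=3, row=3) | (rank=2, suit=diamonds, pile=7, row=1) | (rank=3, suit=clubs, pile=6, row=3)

Positive, Negative, Negative

A rule that fits every label: pile ≤ 4 — true of each 'Positive' example, false of each 'Negative' one.
(rank=5, suit=diamonds, pile=3, row=3) — pile = 3, hence Positive. (rank=2, suit=diamonds, pile=7, row=1) — pile = 7, hence Negative. (rank=3, suit=clubs, pile=6, row=3) — pile = 6, hence Negative.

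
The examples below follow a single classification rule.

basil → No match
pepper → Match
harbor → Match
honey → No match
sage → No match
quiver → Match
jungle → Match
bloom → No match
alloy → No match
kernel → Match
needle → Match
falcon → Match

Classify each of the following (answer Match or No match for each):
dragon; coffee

'Match' ⟺ length 6.
dragon — length 6, hence Match.
coffee — length 6, hence Match.

Match, Match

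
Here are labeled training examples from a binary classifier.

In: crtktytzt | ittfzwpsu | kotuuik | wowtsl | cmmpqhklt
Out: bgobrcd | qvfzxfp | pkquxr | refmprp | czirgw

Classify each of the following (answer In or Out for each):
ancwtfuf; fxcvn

The simplest hypothesis consistent with all the labels is: contains 't'.
ancwtfuf → has 't' → In.
fxcvn → no 't' → Out.

In, Out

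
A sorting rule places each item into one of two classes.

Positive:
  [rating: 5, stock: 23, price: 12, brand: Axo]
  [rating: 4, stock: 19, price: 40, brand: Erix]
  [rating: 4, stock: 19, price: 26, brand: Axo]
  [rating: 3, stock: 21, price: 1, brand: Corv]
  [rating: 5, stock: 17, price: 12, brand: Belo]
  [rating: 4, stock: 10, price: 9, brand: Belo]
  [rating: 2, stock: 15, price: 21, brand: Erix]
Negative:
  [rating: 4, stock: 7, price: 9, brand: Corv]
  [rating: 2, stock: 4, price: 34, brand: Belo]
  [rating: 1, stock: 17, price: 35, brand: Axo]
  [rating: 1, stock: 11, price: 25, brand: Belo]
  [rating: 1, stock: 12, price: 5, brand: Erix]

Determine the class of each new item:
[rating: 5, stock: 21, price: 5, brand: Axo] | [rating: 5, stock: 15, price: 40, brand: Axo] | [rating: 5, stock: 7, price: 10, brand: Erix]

The common property of the 'Positive' items is: stock ≥ 10 AND rating ≥ 2. No 'Negative' item has it.

Positive, Positive, Negative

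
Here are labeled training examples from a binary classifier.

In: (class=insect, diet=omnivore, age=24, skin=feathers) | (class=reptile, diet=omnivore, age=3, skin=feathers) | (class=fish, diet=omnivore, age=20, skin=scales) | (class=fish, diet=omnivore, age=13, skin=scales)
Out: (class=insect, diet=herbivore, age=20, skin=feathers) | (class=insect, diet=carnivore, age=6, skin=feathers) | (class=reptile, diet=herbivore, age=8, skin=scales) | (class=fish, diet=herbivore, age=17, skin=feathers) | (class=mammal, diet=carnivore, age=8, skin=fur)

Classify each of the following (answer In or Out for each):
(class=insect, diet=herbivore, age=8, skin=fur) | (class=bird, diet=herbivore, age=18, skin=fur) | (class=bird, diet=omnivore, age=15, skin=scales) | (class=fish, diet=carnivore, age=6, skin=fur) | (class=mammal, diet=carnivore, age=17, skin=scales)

Out, Out, In, Out, Out

The pattern is that an item is 'In' exactly when: diet is omnivore.
(class=insect, diet=herbivore, age=8, skin=fur) — diet is herbivore, hence Out.
(class=bird, diet=herbivore, age=18, skin=fur) — diet is herbivore, hence Out.
(class=bird, diet=omnivore, age=15, skin=scales) — diet is omnivore, hence In.
(class=fish, diet=carnivore, age=6, skin=fur) — diet is carnivore, hence Out.
(class=mammal, diet=carnivore, age=17, skin=scales) — diet is carnivore, hence Out.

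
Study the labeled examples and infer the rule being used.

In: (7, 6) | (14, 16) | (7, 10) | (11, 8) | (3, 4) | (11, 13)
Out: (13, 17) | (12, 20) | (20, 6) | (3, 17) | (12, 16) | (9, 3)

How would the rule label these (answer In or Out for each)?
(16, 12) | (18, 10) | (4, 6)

All 'In' examples share one property — |first − second| ≤ 3 — and every 'Out' example lacks it.
(16, 12): |16−12| = 4 — does not fit, so Out. (18, 10): |18−10| = 8 — does not fit, so Out. (4, 6): |4−6| = 2 — matches, so In.

Out, Out, In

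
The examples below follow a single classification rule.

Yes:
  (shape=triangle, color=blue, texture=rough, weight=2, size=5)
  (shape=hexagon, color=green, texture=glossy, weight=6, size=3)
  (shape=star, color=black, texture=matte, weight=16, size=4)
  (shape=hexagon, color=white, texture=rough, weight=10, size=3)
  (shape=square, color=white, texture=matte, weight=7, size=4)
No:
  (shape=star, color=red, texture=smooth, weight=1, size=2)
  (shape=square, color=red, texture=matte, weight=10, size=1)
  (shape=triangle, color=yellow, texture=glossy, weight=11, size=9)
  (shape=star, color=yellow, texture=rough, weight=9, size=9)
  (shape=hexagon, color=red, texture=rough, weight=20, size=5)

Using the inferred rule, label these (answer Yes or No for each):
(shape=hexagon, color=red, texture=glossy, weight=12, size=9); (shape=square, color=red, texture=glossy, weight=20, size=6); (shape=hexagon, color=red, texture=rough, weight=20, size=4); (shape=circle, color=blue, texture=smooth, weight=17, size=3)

No, No, No, Yes

The distinguishing property — color is not red AND size ≤ 5 — holds for all the 'Yes' cases and none of the 'No' cases.
(shape=hexagon, color=red, texture=glossy, weight=12, size=9) → color is red, size = 9 → No. (shape=square, color=red, texture=glossy, weight=20, size=6) → color is red, size = 6 → No. (shape=hexagon, color=red, texture=rough, weight=20, size=4) → color is red, size = 4 → No. (shape=circle, color=blue, texture=smooth, weight=17, size=3) → color is blue, size = 3 → Yes.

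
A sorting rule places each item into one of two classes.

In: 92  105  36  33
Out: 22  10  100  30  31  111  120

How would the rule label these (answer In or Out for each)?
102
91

Out, In

The simplest hypothesis consistent with all the labels is: digit sum ≥ 5.
Out: 102, since digit sum 1+0+2 = 3. In: 91, since digit sum 9+1 = 10.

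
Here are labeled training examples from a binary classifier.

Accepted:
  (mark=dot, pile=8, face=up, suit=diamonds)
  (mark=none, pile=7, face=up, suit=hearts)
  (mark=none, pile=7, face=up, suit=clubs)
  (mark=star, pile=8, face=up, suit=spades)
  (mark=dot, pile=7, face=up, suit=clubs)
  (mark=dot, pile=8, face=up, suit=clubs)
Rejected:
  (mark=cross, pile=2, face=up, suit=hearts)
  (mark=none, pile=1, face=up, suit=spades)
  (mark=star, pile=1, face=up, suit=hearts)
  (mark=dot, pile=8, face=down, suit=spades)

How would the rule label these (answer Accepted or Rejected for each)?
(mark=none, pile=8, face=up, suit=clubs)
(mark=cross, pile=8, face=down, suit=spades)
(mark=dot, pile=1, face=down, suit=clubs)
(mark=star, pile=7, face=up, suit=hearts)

Accepted, Rejected, Rejected, Accepted

The distinguishing property — face is up AND pile ≥ 7 — holds for all the 'Accepted' cases and none of the 'Rejected' cases.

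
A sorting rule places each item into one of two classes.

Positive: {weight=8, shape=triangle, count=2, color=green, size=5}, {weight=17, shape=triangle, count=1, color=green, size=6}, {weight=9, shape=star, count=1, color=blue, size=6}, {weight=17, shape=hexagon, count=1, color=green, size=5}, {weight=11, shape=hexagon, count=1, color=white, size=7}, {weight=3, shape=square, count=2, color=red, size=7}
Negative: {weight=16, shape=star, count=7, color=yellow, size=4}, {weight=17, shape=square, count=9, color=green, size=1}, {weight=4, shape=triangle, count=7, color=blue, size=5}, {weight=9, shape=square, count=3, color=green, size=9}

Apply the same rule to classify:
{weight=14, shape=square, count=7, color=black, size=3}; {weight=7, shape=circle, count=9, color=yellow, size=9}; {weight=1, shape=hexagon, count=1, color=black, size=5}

The simplest hypothesis consistent with all the labels is: count ≤ 2.
{weight=14, shape=square, count=7, color=black, size=3}: count = 7 — doesn't match, so Negative.
{weight=7, shape=circle, count=9, color=yellow, size=9}: count = 9 — doesn't match, so Negative.
{weight=1, shape=hexagon, count=1, color=black, size=5}: count = 1 — matches, so Positive.

Negative, Negative, Positive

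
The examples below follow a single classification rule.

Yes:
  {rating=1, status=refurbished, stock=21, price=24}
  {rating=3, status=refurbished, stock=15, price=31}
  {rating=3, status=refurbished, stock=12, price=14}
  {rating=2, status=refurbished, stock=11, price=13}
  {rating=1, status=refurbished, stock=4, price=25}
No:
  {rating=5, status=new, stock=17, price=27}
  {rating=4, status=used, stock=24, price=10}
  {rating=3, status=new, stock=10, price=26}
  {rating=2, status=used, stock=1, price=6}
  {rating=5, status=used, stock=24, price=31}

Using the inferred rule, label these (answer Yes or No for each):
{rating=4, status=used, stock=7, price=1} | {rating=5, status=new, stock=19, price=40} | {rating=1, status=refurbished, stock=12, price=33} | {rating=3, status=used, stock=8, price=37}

Looking at the examples, the only property every 'Yes' case has and every 'No' case lacks is: status is refurbished.
{rating=4, status=used, stock=7, price=1} → status is used → No.
{rating=5, status=new, stock=19, price=40} → status is new → No.
{rating=1, status=refurbished, stock=12, price=33} → status is refurbished → Yes.
{rating=3, status=used, stock=8, price=37} → status is used → No.

No, No, Yes, No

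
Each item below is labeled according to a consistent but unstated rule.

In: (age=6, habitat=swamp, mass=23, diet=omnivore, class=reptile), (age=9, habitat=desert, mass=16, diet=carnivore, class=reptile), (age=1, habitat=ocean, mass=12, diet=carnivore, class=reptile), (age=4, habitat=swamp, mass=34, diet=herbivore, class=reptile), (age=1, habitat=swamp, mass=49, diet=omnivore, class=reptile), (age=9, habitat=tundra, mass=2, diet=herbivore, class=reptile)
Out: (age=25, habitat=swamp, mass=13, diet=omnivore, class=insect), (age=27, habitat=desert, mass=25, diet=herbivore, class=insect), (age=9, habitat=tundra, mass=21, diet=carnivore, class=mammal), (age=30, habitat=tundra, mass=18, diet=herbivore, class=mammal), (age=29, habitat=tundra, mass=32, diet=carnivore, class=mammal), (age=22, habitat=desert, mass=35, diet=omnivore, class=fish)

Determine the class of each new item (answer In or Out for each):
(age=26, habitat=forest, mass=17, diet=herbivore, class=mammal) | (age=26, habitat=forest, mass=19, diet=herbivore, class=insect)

Out, Out

Rule: class is reptile. This holds for each 'In' example and fails for each 'Out' one.
(age=26, habitat=forest, mass=17, diet=herbivore, class=mammal): class is mammal, fails the rule → Out.
(age=26, habitat=forest, mass=19, diet=herbivore, class=insect): class is insect, fails the rule → Out.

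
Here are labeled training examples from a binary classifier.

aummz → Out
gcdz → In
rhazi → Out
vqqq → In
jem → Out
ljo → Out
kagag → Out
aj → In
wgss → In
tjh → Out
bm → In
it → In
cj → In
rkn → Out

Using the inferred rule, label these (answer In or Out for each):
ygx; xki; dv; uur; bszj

Out, Out, In, Out, In

A rule that fits every label: even length — true of each 'In' example, false of each 'Out' one.
ygx: length 3 — doesn't qualify, so Out. xki: length 3 — doesn't qualify, so Out. dv: length 2 — meets the rule, so In. uur: length 3 — doesn't qualify, so Out. bszj: length 4 — meets the rule, so In.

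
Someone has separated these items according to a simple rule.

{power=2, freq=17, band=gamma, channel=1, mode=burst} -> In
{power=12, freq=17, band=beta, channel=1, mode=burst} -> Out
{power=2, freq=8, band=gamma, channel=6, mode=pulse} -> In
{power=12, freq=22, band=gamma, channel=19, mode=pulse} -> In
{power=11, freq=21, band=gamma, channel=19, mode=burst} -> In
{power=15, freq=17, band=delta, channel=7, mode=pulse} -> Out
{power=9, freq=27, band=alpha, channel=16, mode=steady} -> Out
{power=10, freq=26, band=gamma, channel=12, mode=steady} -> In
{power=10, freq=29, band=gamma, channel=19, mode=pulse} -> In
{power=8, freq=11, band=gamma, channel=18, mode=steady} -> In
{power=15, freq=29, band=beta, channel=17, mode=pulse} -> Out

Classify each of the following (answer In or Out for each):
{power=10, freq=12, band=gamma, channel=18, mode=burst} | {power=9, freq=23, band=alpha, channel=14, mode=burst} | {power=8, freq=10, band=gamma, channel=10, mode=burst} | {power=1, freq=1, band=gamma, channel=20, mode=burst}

Looking at the examples, the only property every 'In' case has and every 'Out' case lacks is: band is gamma.
{power=10, freq=12, band=gamma, channel=18, mode=burst} — band is gamma, hence In.
{power=9, freq=23, band=alpha, channel=14, mode=burst} — band is alpha, hence Out.
{power=8, freq=10, band=gamma, channel=10, mode=burst} — band is gamma, hence In.
{power=1, freq=1, band=gamma, channel=20, mode=burst} — band is gamma, hence In.

In, Out, In, In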